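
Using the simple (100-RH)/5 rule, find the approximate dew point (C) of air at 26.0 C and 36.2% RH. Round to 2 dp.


Td = 26.0 - (100-36.2)/5 = 13.24 C

13.24 C


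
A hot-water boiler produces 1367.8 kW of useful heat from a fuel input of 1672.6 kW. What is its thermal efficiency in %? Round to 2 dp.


eta = (1367.8/1672.6)*100 = 81.78 %

81.78 %


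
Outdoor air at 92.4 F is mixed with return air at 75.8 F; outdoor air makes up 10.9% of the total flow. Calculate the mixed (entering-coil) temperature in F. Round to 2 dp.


T_mix = 75.8 + (10.9/100)*(92.4-75.8) = 77.61 F

77.61 F


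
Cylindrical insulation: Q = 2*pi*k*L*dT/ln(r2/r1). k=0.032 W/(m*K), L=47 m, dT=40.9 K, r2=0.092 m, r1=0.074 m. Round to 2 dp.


Q = 2*pi*0.032*47*40.9/ln(0.092/0.074) = 1775.19 W

1775.19 W


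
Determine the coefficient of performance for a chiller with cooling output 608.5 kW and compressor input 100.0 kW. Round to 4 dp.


COP = 608.5 / 100.0 = 6.0850

6.0850


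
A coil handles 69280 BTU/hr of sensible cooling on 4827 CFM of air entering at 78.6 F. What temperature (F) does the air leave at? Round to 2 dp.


dT = 69280/(1.08*4827) = 13.2894
T_leave = 78.6 - 13.2894 = 65.31 F

65.31 F


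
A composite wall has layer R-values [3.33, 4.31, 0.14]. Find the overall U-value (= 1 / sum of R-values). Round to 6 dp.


R_total = 3.33 + 4.31 + 0.14 = 7.78
U = 1/7.78 = 0.128535

0.128535


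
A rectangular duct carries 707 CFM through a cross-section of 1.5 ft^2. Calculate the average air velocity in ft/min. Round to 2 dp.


V = 707 / 1.5 = 471.33 ft/min

471.33 ft/min


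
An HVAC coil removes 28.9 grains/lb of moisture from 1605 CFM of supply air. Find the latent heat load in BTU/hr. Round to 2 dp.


Q = 0.68 * 1605 * 28.9 = 31541.46 BTU/hr

31541.46 BTU/hr


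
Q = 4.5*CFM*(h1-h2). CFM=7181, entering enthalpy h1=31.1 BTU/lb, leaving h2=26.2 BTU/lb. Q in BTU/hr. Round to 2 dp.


Q = 4.5 * 7181 * (31.1 - 26.2) = 158341.05 BTU/hr

158341.05 BTU/hr


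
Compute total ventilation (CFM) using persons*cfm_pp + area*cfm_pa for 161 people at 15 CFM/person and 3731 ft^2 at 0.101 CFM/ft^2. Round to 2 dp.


Total = 161*15 + 3731*0.101 = 2791.83 CFM

2791.83 CFM


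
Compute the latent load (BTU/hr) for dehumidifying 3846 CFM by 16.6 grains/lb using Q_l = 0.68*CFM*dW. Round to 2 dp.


Q = 0.68 * 3846 * 16.6 = 43413.65 BTU/hr

43413.65 BTU/hr


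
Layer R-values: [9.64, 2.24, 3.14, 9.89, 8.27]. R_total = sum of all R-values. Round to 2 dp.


R_total = 9.64 + 2.24 + 3.14 + 9.89 + 8.27 = 33.18

33.18


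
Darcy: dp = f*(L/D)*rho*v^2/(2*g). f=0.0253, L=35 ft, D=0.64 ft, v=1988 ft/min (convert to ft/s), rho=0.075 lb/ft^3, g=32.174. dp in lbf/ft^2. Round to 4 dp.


v_fps = 1988/60 = 33.1333 ft/s
dp = 0.0253*(35/0.64)*0.075*33.1333^2/(2*32.174) = 1.7704 lbf/ft^2

1.7704 lbf/ft^2


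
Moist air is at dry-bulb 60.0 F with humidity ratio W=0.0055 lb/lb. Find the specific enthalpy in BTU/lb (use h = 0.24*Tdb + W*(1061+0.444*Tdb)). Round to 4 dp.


h = 0.24*60.0 + 0.0055*(1061+0.444*60.0) = 20.3820 BTU/lb

20.3820 BTU/lb


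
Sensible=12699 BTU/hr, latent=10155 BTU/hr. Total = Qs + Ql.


Qt = 12699 + 10155 = 22854 BTU/hr

22854 BTU/hr


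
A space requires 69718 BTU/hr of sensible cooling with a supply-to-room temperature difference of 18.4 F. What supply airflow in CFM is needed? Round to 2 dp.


CFM = 69718 / (1.08 * 18.4) = 3508.35

3508.35 CFM


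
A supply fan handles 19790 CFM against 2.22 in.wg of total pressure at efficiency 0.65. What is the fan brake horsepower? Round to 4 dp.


BHP = 19790 * 2.22 / (6356 * 0.65) = 10.6341 hp

10.6341 hp


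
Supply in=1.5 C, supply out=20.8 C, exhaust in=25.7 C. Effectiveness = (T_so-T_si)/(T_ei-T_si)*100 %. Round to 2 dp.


eff = (20.8-1.5)/(25.7-1.5)*100 = 79.75 %

79.75 %


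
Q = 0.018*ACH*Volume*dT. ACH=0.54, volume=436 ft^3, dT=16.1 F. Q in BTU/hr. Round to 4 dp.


Q = 0.018 * 0.54 * 436 * 16.1 = 68.2305 BTU/hr

68.2305 BTU/hr


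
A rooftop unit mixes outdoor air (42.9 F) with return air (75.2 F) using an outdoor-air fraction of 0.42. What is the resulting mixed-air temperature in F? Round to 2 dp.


T_mix = 0.42*42.9 + 0.58*75.2 = 61.63 F

61.63 F


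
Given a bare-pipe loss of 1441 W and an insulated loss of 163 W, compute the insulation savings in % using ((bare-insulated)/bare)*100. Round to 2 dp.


Savings = ((1441-163)/1441)*100 = 88.69 %

88.69 %


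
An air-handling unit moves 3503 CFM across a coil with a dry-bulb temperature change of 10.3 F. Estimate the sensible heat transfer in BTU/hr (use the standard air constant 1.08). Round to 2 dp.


Q = 1.08 * 3503 * 10.3 = 38967.37 BTU/hr

38967.37 BTU/hr


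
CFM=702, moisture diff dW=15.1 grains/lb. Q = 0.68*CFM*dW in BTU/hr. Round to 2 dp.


Q = 0.68 * 702 * 15.1 = 7208.14 BTU/hr

7208.14 BTU/hr


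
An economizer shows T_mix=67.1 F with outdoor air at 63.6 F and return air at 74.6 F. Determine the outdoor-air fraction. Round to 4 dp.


frac = (67.1 - 74.6) / (63.6 - 74.6) = 0.6818

0.6818


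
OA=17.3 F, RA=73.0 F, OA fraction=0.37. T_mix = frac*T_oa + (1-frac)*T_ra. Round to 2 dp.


T_mix = 0.37*17.3 + 0.63*73.0 = 52.39 F

52.39 F


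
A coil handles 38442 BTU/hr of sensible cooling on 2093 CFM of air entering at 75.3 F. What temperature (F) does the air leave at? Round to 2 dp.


dT = 38442/(1.08*2093) = 17.0064
T_leave = 75.3 - 17.0064 = 58.29 F

58.29 F


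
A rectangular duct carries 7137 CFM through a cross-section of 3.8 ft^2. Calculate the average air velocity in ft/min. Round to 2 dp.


V = 7137 / 3.8 = 1878.16 ft/min

1878.16 ft/min


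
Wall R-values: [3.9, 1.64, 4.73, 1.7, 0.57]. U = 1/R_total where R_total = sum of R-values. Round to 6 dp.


R_total = 3.9 + 1.64 + 4.73 + 1.7 + 0.57 = 12.54
U = 1/12.54 = 0.079745

0.079745


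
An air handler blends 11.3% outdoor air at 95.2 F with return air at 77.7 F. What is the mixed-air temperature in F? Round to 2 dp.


T_mix = 77.7 + (11.3/100)*(95.2-77.7) = 79.68 F

79.68 F


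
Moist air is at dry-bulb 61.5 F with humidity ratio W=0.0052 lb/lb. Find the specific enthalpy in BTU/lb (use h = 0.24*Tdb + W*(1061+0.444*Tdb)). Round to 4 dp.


h = 0.24*61.5 + 0.0052*(1061+0.444*61.5) = 20.4192 BTU/lb

20.4192 BTU/lb


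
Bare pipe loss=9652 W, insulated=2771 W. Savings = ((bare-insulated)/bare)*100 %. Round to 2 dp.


Savings = ((9652-2771)/9652)*100 = 71.29 %

71.29 %


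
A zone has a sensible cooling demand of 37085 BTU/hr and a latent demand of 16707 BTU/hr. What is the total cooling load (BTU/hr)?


Qt = 37085 + 16707 = 53792 BTU/hr

53792 BTU/hr


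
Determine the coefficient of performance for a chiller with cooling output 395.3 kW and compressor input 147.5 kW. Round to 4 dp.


COP = 395.3 / 147.5 = 2.6800

2.6800


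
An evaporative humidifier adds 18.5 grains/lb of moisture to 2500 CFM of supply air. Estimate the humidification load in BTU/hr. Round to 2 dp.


Q = 0.68 * 2500 * 18.5 = 31450.00 BTU/hr

31450.00 BTU/hr


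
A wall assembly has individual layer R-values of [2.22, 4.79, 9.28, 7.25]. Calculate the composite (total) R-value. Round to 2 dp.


R_total = 2.22 + 4.79 + 9.28 + 7.25 = 23.54

23.54


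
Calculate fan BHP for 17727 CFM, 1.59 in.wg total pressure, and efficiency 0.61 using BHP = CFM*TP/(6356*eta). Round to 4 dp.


BHP = 17727 * 1.59 / (6356 * 0.61) = 7.2697 hp

7.2697 hp


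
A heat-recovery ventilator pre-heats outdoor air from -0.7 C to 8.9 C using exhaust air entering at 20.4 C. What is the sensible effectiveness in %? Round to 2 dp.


eff = (8.9-(-0.7))/(20.4-(-0.7))*100 = 45.50 %

45.50 %


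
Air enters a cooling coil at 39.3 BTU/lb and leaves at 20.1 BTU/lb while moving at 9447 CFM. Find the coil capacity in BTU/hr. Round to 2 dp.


Q = 4.5 * 9447 * (39.3 - 20.1) = 816220.80 BTU/hr

816220.80 BTU/hr


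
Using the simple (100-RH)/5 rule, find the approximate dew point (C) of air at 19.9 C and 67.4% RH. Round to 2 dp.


Td = 19.9 - (100-67.4)/5 = 13.38 C

13.38 C


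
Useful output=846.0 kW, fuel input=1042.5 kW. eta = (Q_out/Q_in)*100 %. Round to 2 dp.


eta = (846.0/1042.5)*100 = 81.15 %

81.15 %


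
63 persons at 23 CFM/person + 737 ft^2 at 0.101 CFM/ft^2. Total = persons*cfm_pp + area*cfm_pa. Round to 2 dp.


Total = 63*23 + 737*0.101 = 1523.44 CFM

1523.44 CFM


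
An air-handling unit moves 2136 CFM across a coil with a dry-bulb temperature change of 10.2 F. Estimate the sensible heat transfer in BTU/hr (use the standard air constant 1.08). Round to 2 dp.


Q = 1.08 * 2136 * 10.2 = 23530.18 BTU/hr

23530.18 BTU/hr


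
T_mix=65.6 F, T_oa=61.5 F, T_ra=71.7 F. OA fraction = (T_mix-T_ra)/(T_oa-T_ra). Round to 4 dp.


frac = (65.6 - 71.7) / (61.5 - 71.7) = 0.5980

0.5980


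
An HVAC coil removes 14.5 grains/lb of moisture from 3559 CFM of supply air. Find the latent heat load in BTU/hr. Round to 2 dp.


Q = 0.68 * 3559 * 14.5 = 35091.74 BTU/hr

35091.74 BTU/hr


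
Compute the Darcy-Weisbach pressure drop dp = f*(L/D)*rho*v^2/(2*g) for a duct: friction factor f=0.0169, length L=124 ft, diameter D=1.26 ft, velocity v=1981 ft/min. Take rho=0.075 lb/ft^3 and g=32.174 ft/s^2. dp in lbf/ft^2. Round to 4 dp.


v_fps = 1981/60 = 33.0167 ft/s
dp = 0.0169*(124/1.26)*0.075*33.0167^2/(2*32.174) = 2.1132 lbf/ft^2

2.1132 lbf/ft^2


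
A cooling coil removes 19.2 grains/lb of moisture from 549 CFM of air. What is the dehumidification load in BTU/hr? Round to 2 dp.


Q = 0.68 * 549 * 19.2 = 7167.74 BTU/hr

7167.74 BTU/hr


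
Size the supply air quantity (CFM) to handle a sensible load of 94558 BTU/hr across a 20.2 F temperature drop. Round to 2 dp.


CFM = 94558 / (1.08 * 20.2) = 4334.34

4334.34 CFM


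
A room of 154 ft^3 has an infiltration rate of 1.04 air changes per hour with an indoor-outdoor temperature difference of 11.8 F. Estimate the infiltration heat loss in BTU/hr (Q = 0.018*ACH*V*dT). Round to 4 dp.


Q = 0.018 * 1.04 * 154 * 11.8 = 34.0180 BTU/hr

34.0180 BTU/hr


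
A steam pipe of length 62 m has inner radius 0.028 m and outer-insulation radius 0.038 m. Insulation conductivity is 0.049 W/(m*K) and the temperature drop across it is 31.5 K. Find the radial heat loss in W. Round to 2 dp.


Q = 2*pi*0.049*62*31.5/ln(0.038/0.028) = 1968.95 W

1968.95 W


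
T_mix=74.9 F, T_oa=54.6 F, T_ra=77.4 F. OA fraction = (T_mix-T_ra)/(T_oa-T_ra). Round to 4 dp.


frac = (74.9 - 77.4) / (54.6 - 77.4) = 0.1096

0.1096


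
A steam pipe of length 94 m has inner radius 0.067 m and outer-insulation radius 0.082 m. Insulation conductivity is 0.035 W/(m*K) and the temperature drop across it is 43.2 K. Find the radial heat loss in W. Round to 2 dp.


Q = 2*pi*0.035*94*43.2/ln(0.082/0.067) = 4420.29 W

4420.29 W


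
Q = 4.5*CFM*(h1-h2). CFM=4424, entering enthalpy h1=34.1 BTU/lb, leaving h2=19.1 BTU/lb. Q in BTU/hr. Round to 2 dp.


Q = 4.5 * 4424 * (34.1 - 19.1) = 298620.00 BTU/hr

298620.00 BTU/hr


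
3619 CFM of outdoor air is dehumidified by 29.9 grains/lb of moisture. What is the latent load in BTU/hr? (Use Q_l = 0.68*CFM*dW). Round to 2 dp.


Q = 0.68 * 3619 * 29.9 = 73581.51 BTU/hr

73581.51 BTU/hr


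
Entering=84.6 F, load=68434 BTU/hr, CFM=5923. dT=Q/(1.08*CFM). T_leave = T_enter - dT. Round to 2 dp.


dT = 68434/(1.08*5923) = 10.6981
T_leave = 84.6 - 10.6981 = 73.90 F

73.90 F


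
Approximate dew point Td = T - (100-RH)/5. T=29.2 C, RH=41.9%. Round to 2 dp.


Td = 29.2 - (100-41.9)/5 = 17.58 C

17.58 C


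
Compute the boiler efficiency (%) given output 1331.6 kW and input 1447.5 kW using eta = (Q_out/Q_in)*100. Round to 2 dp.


eta = (1331.6/1447.5)*100 = 91.99 %

91.99 %


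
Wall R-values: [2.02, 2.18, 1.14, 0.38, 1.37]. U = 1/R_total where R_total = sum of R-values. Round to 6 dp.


R_total = 2.02 + 2.18 + 1.14 + 0.38 + 1.37 = 7.09
U = 1/7.09 = 0.141044

0.141044


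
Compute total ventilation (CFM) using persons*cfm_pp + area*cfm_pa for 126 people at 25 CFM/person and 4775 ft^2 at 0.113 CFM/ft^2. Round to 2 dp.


Total = 126*25 + 4775*0.113 = 3689.58 CFM

3689.58 CFM


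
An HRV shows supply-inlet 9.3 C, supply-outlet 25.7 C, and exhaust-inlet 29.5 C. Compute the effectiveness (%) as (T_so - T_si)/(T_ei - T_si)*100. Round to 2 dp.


eff = (25.7-9.3)/(29.5-9.3)*100 = 81.19 %

81.19 %


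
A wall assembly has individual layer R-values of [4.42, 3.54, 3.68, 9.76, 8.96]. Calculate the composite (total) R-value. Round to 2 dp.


R_total = 4.42 + 3.54 + 3.68 + 9.76 + 8.96 = 30.36

30.36


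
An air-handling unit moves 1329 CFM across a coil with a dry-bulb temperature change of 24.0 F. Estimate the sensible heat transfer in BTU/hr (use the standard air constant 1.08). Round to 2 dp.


Q = 1.08 * 1329 * 24.0 = 34447.68 BTU/hr

34447.68 BTU/hr


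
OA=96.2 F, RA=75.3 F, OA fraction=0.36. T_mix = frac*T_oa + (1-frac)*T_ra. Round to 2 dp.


T_mix = 0.36*96.2 + 0.64*75.3 = 82.82 F

82.82 F


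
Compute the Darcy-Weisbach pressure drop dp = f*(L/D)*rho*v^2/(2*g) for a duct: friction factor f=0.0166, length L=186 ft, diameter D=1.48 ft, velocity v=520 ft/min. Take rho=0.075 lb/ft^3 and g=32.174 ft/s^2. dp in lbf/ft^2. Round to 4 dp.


v_fps = 520/60 = 8.6667 ft/s
dp = 0.0166*(186/1.48)*0.075*8.6667^2/(2*32.174) = 0.1826 lbf/ft^2

0.1826 lbf/ft^2


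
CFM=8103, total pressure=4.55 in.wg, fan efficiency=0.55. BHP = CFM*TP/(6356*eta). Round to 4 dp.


BHP = 8103 * 4.55 / (6356 * 0.55) = 10.5466 hp

10.5466 hp


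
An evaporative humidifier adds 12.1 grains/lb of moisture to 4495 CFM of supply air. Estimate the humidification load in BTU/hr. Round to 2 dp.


Q = 0.68 * 4495 * 12.1 = 36984.86 BTU/hr

36984.86 BTU/hr


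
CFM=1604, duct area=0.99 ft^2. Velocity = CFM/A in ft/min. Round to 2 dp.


V = 1604 / 0.99 = 1620.20 ft/min

1620.20 ft/min


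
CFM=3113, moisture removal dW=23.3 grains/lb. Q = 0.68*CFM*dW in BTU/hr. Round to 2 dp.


Q = 0.68 * 3113 * 23.3 = 49322.37 BTU/hr

49322.37 BTU/hr


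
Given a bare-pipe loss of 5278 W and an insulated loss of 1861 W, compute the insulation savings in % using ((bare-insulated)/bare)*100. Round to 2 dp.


Savings = ((5278-1861)/5278)*100 = 64.74 %

64.74 %


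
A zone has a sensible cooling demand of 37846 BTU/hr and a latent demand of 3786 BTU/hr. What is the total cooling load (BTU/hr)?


Qt = 37846 + 3786 = 41632 BTU/hr

41632 BTU/hr


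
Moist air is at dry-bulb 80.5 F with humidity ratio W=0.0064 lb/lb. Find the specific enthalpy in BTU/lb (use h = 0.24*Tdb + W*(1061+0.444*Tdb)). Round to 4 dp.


h = 0.24*80.5 + 0.0064*(1061+0.444*80.5) = 26.3391 BTU/lb

26.3391 BTU/lb


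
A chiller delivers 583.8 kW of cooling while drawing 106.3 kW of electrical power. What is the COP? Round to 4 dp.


COP = 583.8 / 106.3 = 5.4920

5.4920


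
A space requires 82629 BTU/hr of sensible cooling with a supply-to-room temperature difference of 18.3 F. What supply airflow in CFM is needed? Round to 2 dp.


CFM = 82629 / (1.08 * 18.3) = 4180.78

4180.78 CFM


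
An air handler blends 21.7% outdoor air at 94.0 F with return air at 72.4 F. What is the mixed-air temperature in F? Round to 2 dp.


T_mix = 72.4 + (21.7/100)*(94.0-72.4) = 77.09 F

77.09 F


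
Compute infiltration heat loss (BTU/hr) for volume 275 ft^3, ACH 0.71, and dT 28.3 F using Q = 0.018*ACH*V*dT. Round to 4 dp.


Q = 0.018 * 0.71 * 275 * 28.3 = 99.4604 BTU/hr

99.4604 BTU/hr


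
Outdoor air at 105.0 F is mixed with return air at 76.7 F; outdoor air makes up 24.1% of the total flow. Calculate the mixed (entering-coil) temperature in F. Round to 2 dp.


T_mix = 76.7 + (24.1/100)*(105.0-76.7) = 83.52 F

83.52 F


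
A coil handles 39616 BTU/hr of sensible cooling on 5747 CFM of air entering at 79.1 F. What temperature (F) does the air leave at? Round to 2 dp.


dT = 39616/(1.08*5747) = 6.3827
T_leave = 79.1 - 6.3827 = 72.72 F

72.72 F


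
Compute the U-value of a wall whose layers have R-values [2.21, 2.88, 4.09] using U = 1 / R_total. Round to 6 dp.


R_total = 2.21 + 2.88 + 4.09 = 9.18
U = 1/9.18 = 0.108932

0.108932


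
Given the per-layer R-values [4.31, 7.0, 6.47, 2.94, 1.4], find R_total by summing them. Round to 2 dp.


R_total = 4.31 + 7.0 + 6.47 + 2.94 + 1.4 = 22.12

22.12


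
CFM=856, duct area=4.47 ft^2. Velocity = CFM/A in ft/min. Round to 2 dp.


V = 856 / 4.47 = 191.50 ft/min

191.50 ft/min


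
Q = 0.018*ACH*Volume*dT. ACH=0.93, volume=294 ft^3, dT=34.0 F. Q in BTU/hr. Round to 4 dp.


Q = 0.018 * 0.93 * 294 * 34.0 = 167.3330 BTU/hr

167.3330 BTU/hr


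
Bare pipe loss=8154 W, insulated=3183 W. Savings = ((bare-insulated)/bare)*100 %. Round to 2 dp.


Savings = ((8154-3183)/8154)*100 = 60.96 %

60.96 %


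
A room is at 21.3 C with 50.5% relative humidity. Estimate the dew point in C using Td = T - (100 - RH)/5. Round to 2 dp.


Td = 21.3 - (100-50.5)/5 = 11.40 C

11.40 C


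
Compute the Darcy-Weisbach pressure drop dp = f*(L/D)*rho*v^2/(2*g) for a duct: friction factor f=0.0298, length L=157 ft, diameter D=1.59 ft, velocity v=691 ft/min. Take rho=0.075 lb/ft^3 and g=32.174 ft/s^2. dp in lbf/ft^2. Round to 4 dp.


v_fps = 691/60 = 11.5167 ft/s
dp = 0.0298*(157/1.59)*0.075*11.5167^2/(2*32.174) = 0.4549 lbf/ft^2

0.4549 lbf/ft^2


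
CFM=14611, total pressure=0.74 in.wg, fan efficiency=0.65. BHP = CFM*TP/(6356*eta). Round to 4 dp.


BHP = 14611 * 0.74 / (6356 * 0.65) = 2.6171 hp

2.6171 hp


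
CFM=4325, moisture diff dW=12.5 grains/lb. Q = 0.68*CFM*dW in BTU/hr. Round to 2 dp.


Q = 0.68 * 4325 * 12.5 = 36762.50 BTU/hr

36762.50 BTU/hr


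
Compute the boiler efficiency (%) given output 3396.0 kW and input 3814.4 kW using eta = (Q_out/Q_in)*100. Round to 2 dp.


eta = (3396.0/3814.4)*100 = 89.03 %

89.03 %


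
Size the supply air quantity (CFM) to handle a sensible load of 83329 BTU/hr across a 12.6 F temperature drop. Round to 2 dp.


CFM = 83329 / (1.08 * 12.6) = 6123.53

6123.53 CFM


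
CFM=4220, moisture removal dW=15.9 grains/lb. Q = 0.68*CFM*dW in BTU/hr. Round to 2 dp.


Q = 0.68 * 4220 * 15.9 = 45626.64 BTU/hr

45626.64 BTU/hr


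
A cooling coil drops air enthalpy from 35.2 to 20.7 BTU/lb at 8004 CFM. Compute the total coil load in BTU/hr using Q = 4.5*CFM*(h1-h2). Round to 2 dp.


Q = 4.5 * 8004 * (35.2 - 20.7) = 522261.00 BTU/hr

522261.00 BTU/hr


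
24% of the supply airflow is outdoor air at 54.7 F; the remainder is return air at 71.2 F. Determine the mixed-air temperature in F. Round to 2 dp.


T_mix = 0.24*54.7 + 0.76*71.2 = 67.24 F

67.24 F


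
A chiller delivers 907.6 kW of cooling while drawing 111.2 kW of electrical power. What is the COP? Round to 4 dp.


COP = 907.6 / 111.2 = 8.1619

8.1619


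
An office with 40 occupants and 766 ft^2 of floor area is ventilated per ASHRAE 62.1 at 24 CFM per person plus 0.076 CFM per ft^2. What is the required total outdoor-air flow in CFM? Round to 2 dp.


Total = 40*24 + 766*0.076 = 1018.22 CFM

1018.22 CFM


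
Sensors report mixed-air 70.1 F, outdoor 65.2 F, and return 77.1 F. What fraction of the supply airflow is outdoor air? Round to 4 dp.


frac = (70.1 - 77.1) / (65.2 - 77.1) = 0.5882

0.5882


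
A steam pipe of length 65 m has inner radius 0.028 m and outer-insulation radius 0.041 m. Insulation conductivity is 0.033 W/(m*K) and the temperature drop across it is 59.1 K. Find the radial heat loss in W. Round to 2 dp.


Q = 2*pi*0.033*65*59.1/ln(0.041/0.028) = 2088.58 W

2088.58 W


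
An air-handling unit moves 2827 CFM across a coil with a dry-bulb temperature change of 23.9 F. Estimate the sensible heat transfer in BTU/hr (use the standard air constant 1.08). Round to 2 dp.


Q = 1.08 * 2827 * 23.9 = 72970.52 BTU/hr

72970.52 BTU/hr


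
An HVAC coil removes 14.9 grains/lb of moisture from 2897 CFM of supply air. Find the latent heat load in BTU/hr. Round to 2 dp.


Q = 0.68 * 2897 * 14.9 = 29352.40 BTU/hr

29352.40 BTU/hr


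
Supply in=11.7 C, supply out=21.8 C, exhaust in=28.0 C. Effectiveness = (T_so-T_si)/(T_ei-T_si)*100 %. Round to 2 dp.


eff = (21.8-11.7)/(28.0-11.7)*100 = 61.96 %

61.96 %


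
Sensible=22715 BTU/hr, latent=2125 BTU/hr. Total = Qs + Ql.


Qt = 22715 + 2125 = 24840 BTU/hr

24840 BTU/hr


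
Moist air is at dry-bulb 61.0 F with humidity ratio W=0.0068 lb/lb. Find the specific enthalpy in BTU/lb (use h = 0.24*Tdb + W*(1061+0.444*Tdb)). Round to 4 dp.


h = 0.24*61.0 + 0.0068*(1061+0.444*61.0) = 22.0390 BTU/lb

22.0390 BTU/lb


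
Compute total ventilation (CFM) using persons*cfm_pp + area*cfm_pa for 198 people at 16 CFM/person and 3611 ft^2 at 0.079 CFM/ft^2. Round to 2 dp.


Total = 198*16 + 3611*0.079 = 3453.27 CFM

3453.27 CFM


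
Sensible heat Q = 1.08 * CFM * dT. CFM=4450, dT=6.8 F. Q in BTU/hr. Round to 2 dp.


Q = 1.08 * 4450 * 6.8 = 32680.80 BTU/hr

32680.80 BTU/hr


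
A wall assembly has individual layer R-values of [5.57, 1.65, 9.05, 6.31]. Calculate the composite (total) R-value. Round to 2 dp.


R_total = 5.57 + 1.65 + 9.05 + 6.31 = 22.58

22.58


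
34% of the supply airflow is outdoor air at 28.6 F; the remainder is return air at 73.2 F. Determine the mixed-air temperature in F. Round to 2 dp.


T_mix = 0.34*28.6 + 0.66*73.2 = 58.04 F

58.04 F


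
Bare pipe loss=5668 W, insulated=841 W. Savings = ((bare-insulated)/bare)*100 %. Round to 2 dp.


Savings = ((5668-841)/5668)*100 = 85.16 %

85.16 %


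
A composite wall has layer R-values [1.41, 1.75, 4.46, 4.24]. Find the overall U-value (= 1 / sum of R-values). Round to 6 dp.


R_total = 1.41 + 1.75 + 4.46 + 4.24 = 11.86
U = 1/11.86 = 0.084317

0.084317


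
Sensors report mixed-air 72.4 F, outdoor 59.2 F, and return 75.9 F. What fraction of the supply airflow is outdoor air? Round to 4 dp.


frac = (72.4 - 75.9) / (59.2 - 75.9) = 0.2096

0.2096


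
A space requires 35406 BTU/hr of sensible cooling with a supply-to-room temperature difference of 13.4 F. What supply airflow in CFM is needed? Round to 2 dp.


CFM = 35406 / (1.08 * 13.4) = 2446.52

2446.52 CFM


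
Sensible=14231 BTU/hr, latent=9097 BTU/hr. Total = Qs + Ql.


Qt = 14231 + 9097 = 23328 BTU/hr

23328 BTU/hr


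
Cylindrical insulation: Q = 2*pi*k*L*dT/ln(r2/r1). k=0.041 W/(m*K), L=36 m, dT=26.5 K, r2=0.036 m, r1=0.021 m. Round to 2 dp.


Q = 2*pi*0.041*36*26.5/ln(0.036/0.021) = 455.96 W

455.96 W


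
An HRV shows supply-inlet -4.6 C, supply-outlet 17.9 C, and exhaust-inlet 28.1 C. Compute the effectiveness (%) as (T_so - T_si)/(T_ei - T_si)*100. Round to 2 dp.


eff = (17.9-(-4.6))/(28.1-(-4.6))*100 = 68.81 %

68.81 %


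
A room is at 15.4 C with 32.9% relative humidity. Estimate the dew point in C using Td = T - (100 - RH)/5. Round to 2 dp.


Td = 15.4 - (100-32.9)/5 = 1.98 C

1.98 C


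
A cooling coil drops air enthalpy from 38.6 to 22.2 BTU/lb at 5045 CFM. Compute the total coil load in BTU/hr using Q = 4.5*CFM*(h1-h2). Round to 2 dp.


Q = 4.5 * 5045 * (38.6 - 22.2) = 372321.00 BTU/hr

372321.00 BTU/hr


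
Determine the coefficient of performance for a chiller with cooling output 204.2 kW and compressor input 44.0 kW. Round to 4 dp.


COP = 204.2 / 44.0 = 4.6409

4.6409


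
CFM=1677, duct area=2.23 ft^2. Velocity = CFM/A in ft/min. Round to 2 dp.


V = 1677 / 2.23 = 752.02 ft/min

752.02 ft/min


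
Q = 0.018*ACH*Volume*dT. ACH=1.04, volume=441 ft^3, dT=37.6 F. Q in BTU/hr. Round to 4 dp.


Q = 0.018 * 1.04 * 441 * 37.6 = 310.4076 BTU/hr

310.4076 BTU/hr


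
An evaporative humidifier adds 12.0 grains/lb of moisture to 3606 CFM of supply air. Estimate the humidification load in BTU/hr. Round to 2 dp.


Q = 0.68 * 3606 * 12.0 = 29424.96 BTU/hr

29424.96 BTU/hr


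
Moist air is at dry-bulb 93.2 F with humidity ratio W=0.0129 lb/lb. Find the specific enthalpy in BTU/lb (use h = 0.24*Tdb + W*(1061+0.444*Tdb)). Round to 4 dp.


h = 0.24*93.2 + 0.0129*(1061+0.444*93.2) = 36.5887 BTU/lb

36.5887 BTU/lb


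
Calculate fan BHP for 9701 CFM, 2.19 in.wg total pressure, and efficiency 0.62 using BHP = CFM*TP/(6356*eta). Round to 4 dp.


BHP = 9701 * 2.19 / (6356 * 0.62) = 5.3912 hp

5.3912 hp


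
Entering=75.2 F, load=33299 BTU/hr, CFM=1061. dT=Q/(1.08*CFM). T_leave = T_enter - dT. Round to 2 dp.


dT = 33299/(1.08*1061) = 29.0598
T_leave = 75.2 - 29.0598 = 46.14 F

46.14 F


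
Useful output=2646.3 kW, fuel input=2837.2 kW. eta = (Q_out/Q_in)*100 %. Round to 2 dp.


eta = (2646.3/2837.2)*100 = 93.27 %

93.27 %


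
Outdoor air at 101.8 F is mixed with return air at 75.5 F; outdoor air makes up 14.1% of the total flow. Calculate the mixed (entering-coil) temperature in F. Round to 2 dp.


T_mix = 75.5 + (14.1/100)*(101.8-75.5) = 79.21 F

79.21 F


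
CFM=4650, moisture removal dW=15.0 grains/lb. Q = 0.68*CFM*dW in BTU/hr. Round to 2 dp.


Q = 0.68 * 4650 * 15.0 = 47430.00 BTU/hr

47430.00 BTU/hr


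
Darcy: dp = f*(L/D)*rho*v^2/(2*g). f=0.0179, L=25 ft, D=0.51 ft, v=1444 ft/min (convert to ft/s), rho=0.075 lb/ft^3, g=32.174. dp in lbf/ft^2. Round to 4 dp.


v_fps = 1444/60 = 24.0667 ft/s
dp = 0.0179*(25/0.51)*0.075*24.0667^2/(2*32.174) = 0.5924 lbf/ft^2

0.5924 lbf/ft^2


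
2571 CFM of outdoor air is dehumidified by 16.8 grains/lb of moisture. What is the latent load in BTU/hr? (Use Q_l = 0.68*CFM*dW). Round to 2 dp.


Q = 0.68 * 2571 * 16.8 = 29371.10 BTU/hr

29371.10 BTU/hr


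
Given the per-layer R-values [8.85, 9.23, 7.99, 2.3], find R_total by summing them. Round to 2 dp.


R_total = 8.85 + 9.23 + 7.99 + 2.3 = 28.37

28.37


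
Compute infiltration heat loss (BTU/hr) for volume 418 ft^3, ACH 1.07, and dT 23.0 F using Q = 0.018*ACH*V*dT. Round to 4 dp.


Q = 0.018 * 1.07 * 418 * 23.0 = 185.1656 BTU/hr

185.1656 BTU/hr


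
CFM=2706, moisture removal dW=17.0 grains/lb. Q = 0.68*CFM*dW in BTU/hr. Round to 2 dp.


Q = 0.68 * 2706 * 17.0 = 31281.36 BTU/hr

31281.36 BTU/hr


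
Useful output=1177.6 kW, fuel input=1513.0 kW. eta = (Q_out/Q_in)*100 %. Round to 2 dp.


eta = (1177.6/1513.0)*100 = 77.83 %

77.83 %


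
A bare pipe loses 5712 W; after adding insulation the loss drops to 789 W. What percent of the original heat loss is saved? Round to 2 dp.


Savings = ((5712-789)/5712)*100 = 86.19 %

86.19 %


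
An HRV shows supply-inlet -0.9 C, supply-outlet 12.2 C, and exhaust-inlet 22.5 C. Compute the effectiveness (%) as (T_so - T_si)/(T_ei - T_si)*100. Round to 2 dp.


eff = (12.2-(-0.9))/(22.5-(-0.9))*100 = 55.98 %

55.98 %


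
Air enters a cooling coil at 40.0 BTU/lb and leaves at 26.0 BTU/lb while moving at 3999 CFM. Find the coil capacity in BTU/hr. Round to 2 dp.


Q = 4.5 * 3999 * (40.0 - 26.0) = 251937.00 BTU/hr

251937.00 BTU/hr


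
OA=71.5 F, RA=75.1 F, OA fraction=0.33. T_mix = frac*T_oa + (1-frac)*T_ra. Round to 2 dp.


T_mix = 0.33*71.5 + 0.67*75.1 = 73.91 F

73.91 F


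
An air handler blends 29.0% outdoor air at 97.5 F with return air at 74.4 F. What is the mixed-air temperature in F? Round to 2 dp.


T_mix = 74.4 + (29.0/100)*(97.5-74.4) = 81.10 F

81.10 F


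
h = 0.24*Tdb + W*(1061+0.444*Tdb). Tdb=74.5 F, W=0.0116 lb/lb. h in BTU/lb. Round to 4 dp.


h = 0.24*74.5 + 0.0116*(1061+0.444*74.5) = 30.5713 BTU/lb

30.5713 BTU/lb


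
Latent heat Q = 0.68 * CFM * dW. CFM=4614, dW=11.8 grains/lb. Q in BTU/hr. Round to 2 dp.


Q = 0.68 * 4614 * 11.8 = 37022.74 BTU/hr

37022.74 BTU/hr


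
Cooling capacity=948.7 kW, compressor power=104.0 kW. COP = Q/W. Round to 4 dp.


COP = 948.7 / 104.0 = 9.1221

9.1221


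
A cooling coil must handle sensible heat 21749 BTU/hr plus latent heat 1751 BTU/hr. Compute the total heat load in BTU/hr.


Qt = 21749 + 1751 = 23500 BTU/hr

23500 BTU/hr


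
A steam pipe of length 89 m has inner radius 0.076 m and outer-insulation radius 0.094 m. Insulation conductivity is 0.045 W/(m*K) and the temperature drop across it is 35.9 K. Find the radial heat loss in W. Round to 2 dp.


Q = 2*pi*0.045*89*35.9/ln(0.094/0.076) = 4250.03 W

4250.03 W


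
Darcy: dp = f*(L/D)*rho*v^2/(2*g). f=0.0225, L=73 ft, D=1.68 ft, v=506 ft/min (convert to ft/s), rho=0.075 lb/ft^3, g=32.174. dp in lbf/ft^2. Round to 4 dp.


v_fps = 506/60 = 8.4333 ft/s
dp = 0.0225*(73/1.68)*0.075*8.4333^2/(2*32.174) = 0.0810 lbf/ft^2

0.0810 lbf/ft^2


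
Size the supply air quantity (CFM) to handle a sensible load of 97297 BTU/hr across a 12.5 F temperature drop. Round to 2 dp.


CFM = 97297 / (1.08 * 12.5) = 7207.19

7207.19 CFM


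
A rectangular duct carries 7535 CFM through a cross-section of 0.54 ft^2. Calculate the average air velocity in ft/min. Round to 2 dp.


V = 7535 / 0.54 = 13953.70 ft/min

13953.70 ft/min


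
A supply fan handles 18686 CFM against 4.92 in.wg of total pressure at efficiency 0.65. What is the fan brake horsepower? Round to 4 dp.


BHP = 18686 * 4.92 / (6356 * 0.65) = 22.2528 hp

22.2528 hp


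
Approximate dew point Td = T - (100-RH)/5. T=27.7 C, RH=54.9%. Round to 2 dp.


Td = 27.7 - (100-54.9)/5 = 18.68 C

18.68 C


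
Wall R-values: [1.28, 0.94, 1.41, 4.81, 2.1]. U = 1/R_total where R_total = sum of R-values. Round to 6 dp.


R_total = 1.28 + 0.94 + 1.41 + 4.81 + 2.1 = 10.54
U = 1/10.54 = 0.094877

0.094877


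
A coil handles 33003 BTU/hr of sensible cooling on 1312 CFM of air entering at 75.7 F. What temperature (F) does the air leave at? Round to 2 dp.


dT = 33003/(1.08*1312) = 23.2914
T_leave = 75.7 - 23.2914 = 52.41 F

52.41 F


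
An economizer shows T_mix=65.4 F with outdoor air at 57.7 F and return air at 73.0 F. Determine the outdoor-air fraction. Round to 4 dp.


frac = (65.4 - 73.0) / (57.7 - 73.0) = 0.4967

0.4967


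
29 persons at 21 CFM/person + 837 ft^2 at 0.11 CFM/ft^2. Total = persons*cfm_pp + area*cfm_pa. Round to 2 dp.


Total = 29*21 + 837*0.11 = 701.07 CFM

701.07 CFM


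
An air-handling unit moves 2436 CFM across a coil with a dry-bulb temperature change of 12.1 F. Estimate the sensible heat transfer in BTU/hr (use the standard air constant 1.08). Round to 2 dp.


Q = 1.08 * 2436 * 12.1 = 31833.65 BTU/hr

31833.65 BTU/hr


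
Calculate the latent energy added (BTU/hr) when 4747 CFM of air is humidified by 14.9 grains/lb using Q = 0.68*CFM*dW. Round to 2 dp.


Q = 0.68 * 4747 * 14.9 = 48096.60 BTU/hr

48096.60 BTU/hr


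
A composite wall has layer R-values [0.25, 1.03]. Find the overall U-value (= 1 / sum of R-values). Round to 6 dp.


R_total = 0.25 + 1.03 = 1.28
U = 1/1.28 = 0.781250

0.781250


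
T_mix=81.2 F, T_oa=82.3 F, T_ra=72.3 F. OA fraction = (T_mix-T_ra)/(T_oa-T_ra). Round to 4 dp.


frac = (81.2 - 72.3) / (82.3 - 72.3) = 0.8900

0.8900


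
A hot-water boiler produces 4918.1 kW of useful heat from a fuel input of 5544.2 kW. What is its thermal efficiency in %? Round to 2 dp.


eta = (4918.1/5544.2)*100 = 88.71 %

88.71 %


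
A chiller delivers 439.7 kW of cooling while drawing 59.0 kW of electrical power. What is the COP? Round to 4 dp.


COP = 439.7 / 59.0 = 7.4525

7.4525


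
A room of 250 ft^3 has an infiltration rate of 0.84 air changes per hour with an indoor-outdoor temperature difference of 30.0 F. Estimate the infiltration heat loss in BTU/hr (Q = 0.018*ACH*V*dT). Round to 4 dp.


Q = 0.018 * 0.84 * 250 * 30.0 = 113.4000 BTU/hr

113.4000 BTU/hr


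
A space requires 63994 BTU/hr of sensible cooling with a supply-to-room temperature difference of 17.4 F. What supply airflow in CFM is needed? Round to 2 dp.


CFM = 63994 / (1.08 * 17.4) = 3405.39

3405.39 CFM


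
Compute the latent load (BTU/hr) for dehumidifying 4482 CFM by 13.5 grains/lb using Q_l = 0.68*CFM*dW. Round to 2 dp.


Q = 0.68 * 4482 * 13.5 = 41144.76 BTU/hr

41144.76 BTU/hr


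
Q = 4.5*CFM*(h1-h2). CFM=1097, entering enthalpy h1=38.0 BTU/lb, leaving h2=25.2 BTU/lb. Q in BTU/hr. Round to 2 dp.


Q = 4.5 * 1097 * (38.0 - 25.2) = 63187.20 BTU/hr

63187.20 BTU/hr


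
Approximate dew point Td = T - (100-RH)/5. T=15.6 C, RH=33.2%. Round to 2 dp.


Td = 15.6 - (100-33.2)/5 = 2.24 C

2.24 C


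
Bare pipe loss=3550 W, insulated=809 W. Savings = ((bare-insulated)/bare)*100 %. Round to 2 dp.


Savings = ((3550-809)/3550)*100 = 77.21 %

77.21 %


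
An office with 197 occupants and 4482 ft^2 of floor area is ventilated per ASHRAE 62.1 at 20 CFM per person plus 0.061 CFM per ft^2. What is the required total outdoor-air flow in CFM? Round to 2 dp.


Total = 197*20 + 4482*0.061 = 4213.40 CFM

4213.40 CFM


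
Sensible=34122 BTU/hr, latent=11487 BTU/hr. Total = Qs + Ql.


Qt = 34122 + 11487 = 45609 BTU/hr

45609 BTU/hr


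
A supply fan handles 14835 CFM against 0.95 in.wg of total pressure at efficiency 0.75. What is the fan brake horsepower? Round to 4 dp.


BHP = 14835 * 0.95 / (6356 * 0.75) = 2.9564 hp

2.9564 hp


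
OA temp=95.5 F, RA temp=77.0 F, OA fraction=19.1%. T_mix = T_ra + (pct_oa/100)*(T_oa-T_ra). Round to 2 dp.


T_mix = 77.0 + (19.1/100)*(95.5-77.0) = 80.53 F

80.53 F


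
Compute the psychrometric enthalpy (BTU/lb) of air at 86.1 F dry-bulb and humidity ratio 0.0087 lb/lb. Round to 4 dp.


h = 0.24*86.1 + 0.0087*(1061+0.444*86.1) = 30.2273 BTU/lb

30.2273 BTU/lb


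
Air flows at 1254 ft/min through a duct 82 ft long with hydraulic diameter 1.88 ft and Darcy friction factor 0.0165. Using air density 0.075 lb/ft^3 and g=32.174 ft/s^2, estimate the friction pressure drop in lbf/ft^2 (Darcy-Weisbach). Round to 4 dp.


v_fps = 1254/60 = 20.9 ft/s
dp = 0.0165*(82/1.88)*0.075*20.9^2/(2*32.174) = 0.3664 lbf/ft^2

0.3664 lbf/ft^2


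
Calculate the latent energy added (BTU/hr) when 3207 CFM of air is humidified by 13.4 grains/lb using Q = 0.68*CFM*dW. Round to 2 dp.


Q = 0.68 * 3207 * 13.4 = 29222.18 BTU/hr

29222.18 BTU/hr


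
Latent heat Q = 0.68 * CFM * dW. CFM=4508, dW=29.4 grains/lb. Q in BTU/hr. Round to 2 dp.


Q = 0.68 * 4508 * 29.4 = 90123.94 BTU/hr

90123.94 BTU/hr


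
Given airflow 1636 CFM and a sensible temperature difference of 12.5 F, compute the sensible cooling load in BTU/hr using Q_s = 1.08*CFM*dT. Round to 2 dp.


Q = 1.08 * 1636 * 12.5 = 22086.00 BTU/hr

22086.00 BTU/hr


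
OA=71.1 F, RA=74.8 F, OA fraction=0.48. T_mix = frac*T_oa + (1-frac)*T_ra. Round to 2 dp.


T_mix = 0.48*71.1 + 0.52*74.8 = 73.02 F

73.02 F


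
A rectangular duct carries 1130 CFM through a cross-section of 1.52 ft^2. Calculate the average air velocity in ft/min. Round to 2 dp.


V = 1130 / 1.52 = 743.42 ft/min

743.42 ft/min


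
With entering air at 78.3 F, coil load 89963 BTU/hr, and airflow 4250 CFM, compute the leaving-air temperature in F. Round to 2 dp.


dT = 89963/(1.08*4250) = 19.5998
T_leave = 78.3 - 19.5998 = 58.70 F

58.70 F


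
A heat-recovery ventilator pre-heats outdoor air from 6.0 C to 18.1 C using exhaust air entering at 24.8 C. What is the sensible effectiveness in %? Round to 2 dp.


eff = (18.1-6.0)/(24.8-6.0)*100 = 64.36 %

64.36 %


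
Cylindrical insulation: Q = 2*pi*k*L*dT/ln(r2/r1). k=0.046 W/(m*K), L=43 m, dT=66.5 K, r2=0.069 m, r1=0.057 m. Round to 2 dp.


Q = 2*pi*0.046*43*66.5/ln(0.069/0.057) = 4325.82 W

4325.82 W


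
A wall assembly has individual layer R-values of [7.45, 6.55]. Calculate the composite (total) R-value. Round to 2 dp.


R_total = 7.45 + 6.55 = 14.00

14.00


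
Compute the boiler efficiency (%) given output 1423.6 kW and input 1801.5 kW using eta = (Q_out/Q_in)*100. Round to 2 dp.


eta = (1423.6/1801.5)*100 = 79.02 %

79.02 %


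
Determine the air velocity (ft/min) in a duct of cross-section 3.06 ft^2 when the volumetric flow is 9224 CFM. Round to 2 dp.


V = 9224 / 3.06 = 3014.38 ft/min

3014.38 ft/min


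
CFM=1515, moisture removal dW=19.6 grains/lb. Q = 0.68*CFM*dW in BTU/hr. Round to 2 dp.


Q = 0.68 * 1515 * 19.6 = 20191.92 BTU/hr

20191.92 BTU/hr


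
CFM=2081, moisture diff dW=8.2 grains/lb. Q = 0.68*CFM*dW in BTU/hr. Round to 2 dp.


Q = 0.68 * 2081 * 8.2 = 11603.66 BTU/hr

11603.66 BTU/hr


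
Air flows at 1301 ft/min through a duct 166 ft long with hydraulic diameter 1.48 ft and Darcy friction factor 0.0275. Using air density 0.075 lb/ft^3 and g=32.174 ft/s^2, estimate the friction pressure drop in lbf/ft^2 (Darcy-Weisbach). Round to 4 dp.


v_fps = 1301/60 = 21.6833 ft/s
dp = 0.0275*(166/1.48)*0.075*21.6833^2/(2*32.174) = 1.6903 lbf/ft^2

1.6903 lbf/ft^2


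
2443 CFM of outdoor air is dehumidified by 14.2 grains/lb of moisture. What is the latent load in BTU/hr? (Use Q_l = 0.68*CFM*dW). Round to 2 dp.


Q = 0.68 * 2443 * 14.2 = 23589.61 BTU/hr

23589.61 BTU/hr


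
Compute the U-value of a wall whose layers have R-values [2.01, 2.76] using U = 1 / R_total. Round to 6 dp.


R_total = 2.01 + 2.76 = 4.77
U = 1/4.77 = 0.209644

0.209644


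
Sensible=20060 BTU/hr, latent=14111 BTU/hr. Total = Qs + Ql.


Qt = 20060 + 14111 = 34171 BTU/hr

34171 BTU/hr


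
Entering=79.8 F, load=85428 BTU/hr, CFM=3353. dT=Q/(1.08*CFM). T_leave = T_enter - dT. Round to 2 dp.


dT = 85428/(1.08*3353) = 23.5908
T_leave = 79.8 - 23.5908 = 56.21 F

56.21 F


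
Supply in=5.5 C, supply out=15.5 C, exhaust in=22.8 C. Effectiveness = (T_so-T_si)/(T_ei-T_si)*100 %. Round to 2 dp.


eff = (15.5-5.5)/(22.8-5.5)*100 = 57.80 %

57.80 %


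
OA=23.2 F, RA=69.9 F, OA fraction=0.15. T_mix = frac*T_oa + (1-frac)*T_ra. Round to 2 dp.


T_mix = 0.15*23.2 + 0.85*69.9 = 62.90 F

62.90 F


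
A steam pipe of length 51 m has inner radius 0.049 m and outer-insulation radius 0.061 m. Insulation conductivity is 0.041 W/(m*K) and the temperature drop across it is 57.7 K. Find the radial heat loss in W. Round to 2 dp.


Q = 2*pi*0.041*51*57.7/ln(0.061/0.049) = 3460.66 W

3460.66 W


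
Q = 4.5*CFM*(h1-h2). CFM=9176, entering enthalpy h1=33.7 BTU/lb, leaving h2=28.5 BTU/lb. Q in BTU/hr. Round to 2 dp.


Q = 4.5 * 9176 * (33.7 - 28.5) = 214718.40 BTU/hr

214718.40 BTU/hr


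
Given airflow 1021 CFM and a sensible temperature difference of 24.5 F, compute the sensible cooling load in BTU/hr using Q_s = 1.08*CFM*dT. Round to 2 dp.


Q = 1.08 * 1021 * 24.5 = 27015.66 BTU/hr

27015.66 BTU/hr


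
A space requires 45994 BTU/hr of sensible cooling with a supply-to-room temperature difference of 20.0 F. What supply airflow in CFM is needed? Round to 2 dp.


CFM = 45994 / (1.08 * 20.0) = 2129.35

2129.35 CFM


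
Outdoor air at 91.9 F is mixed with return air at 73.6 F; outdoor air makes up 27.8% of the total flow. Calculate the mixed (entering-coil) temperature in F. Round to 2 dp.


T_mix = 73.6 + (27.8/100)*(91.9-73.6) = 78.69 F

78.69 F


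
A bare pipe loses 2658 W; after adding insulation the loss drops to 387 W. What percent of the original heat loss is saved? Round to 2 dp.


Savings = ((2658-387)/2658)*100 = 85.44 %

85.44 %


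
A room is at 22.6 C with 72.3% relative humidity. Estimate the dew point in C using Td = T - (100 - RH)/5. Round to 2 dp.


Td = 22.6 - (100-72.3)/5 = 17.06 C

17.06 C


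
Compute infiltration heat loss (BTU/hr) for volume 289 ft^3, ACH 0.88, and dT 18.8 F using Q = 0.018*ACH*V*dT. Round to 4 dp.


Q = 0.018 * 0.88 * 289 * 18.8 = 86.0619 BTU/hr

86.0619 BTU/hr


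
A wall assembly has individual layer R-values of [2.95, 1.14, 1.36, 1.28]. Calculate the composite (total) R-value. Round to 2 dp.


R_total = 2.95 + 1.14 + 1.36 + 1.28 = 6.73

6.73
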